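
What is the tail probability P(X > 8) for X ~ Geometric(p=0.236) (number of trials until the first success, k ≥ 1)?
0.116077

We have X ~ Geometric(p=0.236) (number of trials until the first success, k ≥ 1).

P(X > 8) = 1 - P(X ≤ 8)
                = 1 - F(8)
                = 1 - 0.883923
                = 0.116077

So there's approximately a 11.6% chance that X exceeds 8.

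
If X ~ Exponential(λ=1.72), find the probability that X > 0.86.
0.227820

We have X ~ Exponential(λ=1.72).

P(X > 0.86) = 1 - P(X ≤ 0.86)
                = 1 - F(0.86)
                = 1 - 0.772180
                = 0.227820

So there's approximately a 22.8% chance that X exceeds 0.86.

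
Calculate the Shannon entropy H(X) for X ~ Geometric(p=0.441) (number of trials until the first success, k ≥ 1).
1.5559 nats

We have X ~ Geometric(p=0.441) (number of trials until the first success, k ≥ 1).

The Shannon entropy measures the uncertainty or information content of the distribution.

For a Geometric distribution with p=0.441 (number of trials until the first success, k ≥ 1):
H(X) = 1.5559 nats

(In bits, this would be 2.2447 bits.)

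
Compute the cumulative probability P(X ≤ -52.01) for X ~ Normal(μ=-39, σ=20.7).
0.264837

We have X ~ Normal(μ=-39, σ=20.7).

The CDF gives us P(X ≤ k).

Using the CDF:
P(X ≤ -52.01) = 0.264837

This means there's approximately a 26.5% chance that X is at most -52.01.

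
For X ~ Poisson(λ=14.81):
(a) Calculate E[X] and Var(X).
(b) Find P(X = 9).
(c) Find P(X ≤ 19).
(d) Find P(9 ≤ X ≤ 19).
(a) E[X] = 14.8100, Var(X) = 14.8100
(b) P(X = 9) = 0.034941
(c) P(X ≤ 19) = 0.885542
(d) P(9 ≤ X ≤ 19) = 0.844233

We have X ~ Poisson(λ=14.81).

(a) Moments:
E[X] = 14.8100
Var(X) = 14.8100
σ = √Var(X) = 3.8484

(b) Point probability using PMF:
P(X = 9) = 0.034941

(c) Cumulative probability using CDF:
P(X ≤ 19) = F(19) = 0.885542

(d) Range probability:
P(9 ≤ X ≤ 19) = P(X ≤ 19) - P(X ≤ 8)
                   = F(19) - F(8)
                   = 0.885542 - 0.041309
                   = 0.844233

This means approximately 84.4% of outcomes fall in the interval [9, 19].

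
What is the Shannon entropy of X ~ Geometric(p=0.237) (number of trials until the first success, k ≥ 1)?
2.3105 nats

We have X ~ Geometric(p=0.237) (number of trials until the first success, k ≥ 1).

The Shannon entropy measures the uncertainty or information content of the distribution.

For a Geometric distribution with p=0.237 (number of trials until the first success, k ≥ 1):
H(X) = 2.3105 nats

(In bits, this would be 3.3334 bits.)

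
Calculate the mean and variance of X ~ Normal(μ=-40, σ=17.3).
E[X] = -40.0000, Var(X) = 299.2900

We have X ~ Normal(μ=-40, σ=17.3).

For a Normal distribution with μ=-40, σ=17.3:

Expected value:
E[X] = -40.0000

Variance:
Var(X) = 299.2900

Standard deviation:
σ = √Var(X) = 17.3000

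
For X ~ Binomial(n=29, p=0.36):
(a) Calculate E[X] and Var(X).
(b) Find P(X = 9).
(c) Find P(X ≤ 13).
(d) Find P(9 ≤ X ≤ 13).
(a) E[X] = 10.4400, Var(X) = 6.6816
(b) P(X = 9) = 0.135199
(c) P(X ≤ 13) = 0.880724
(d) P(9 ≤ X ≤ 13) = 0.651480

We have X ~ Binomial(n=29, p=0.36).

(a) Moments:
E[X] = 10.4400
Var(X) = 6.6816
σ = √Var(X) = 2.5849

(b) Point probability using PMF:
P(X = 9) = 0.135199

(c) Cumulative probability using CDF:
P(X ≤ 13) = F(13) = 0.880724

(d) Range probability:
P(9 ≤ X ≤ 13) = P(X ≤ 13) - P(X ≤ 8)
                   = F(13) - F(8)
                   = 0.880724 - 0.229244
                   = 0.651480

This means approximately 65.1% of outcomes fall in the interval [9, 13].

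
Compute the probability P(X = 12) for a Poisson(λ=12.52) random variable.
0.113122

We have X ~ Poisson(λ=12.52).

For a Poisson distribution, the PMF gives us the probability of each outcome.

Using the PMF formula:
P(X = 12) = 0.113122

Rounded to 4 decimal places: 0.1131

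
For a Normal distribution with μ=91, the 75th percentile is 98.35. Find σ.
σ = 10.8971

For X ~ Normal(μ, σ), the p-th percentile satisfies x = μ + z_p × σ,
where z_p = Φ⁻¹(p) is the standard normal quantile.

Step 1: z_{0.75} = Φ⁻¹(0.75) = 0.6745

Step 2: Solve for σ:
98.35 = 91 + 0.6745 × σ
σ = (98.35 - 91) / 0.6745
σ = 7.35 / 0.6745
σ = 10.8971

Verification: μ + z × σ = 91 + 0.6745 × 10.8971 = 98.35 ✓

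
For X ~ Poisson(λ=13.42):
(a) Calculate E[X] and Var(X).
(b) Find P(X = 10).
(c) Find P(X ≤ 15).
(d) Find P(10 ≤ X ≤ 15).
(a) E[X] = 13.4200, Var(X) = 13.4200
(b) P(X = 10) = 0.077541
(c) P(X ≤ 15) = 0.725320
(d) P(10 ≤ X ≤ 15) = 0.585495

We have X ~ Poisson(λ=13.42).

(a) Moments:
E[X] = 13.4200
Var(X) = 13.4200
σ = √Var(X) = 3.6633

(b) Point probability using PMF:
P(X = 10) = 0.077541

(c) Cumulative probability using CDF:
P(X ≤ 15) = F(15) = 0.725320

(d) Range probability:
P(10 ≤ X ≤ 15) = P(X ≤ 15) - P(X ≤ 9)
                   = F(15) - F(9)
                   = 0.725320 - 0.139826
                   = 0.585495

This means approximately 58.5% of outcomes fall in the interval [10, 15].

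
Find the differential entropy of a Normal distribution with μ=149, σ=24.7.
4.6257 nats

We have X ~ Normal(μ=149, σ=24.7).

The differential entropy measures the uncertainty or information content of the distribution.

For a Normal distribution with μ=149, σ=24.7:
h(X) = 4.6257 nats

(In bits, this would be 6.6735 bits.)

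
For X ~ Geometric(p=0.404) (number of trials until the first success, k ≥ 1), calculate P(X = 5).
0.050976

We have X ~ Geometric(p=0.404) (number of trials until the first success, k ≥ 1).

For a Geometric distribution, the PMF gives us the probability of each outcome.

Using the PMF formula:
P(X = 5) = 0.050976

Rounded to 4 decimal places: 0.0510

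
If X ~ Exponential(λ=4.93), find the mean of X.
0.2028

We have X ~ Exponential(λ=4.93).

For an Exponential distribution with λ=4.93:
E[X] = 0.2028

This is the expected (average) value of X.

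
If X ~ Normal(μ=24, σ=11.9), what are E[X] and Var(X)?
E[X] = 24.0000, Var(X) = 141.6100

We have X ~ Normal(μ=24, σ=11.9).

For a Normal distribution with μ=24, σ=11.9:

Expected value:
E[X] = 24.0000

Variance:
Var(X) = 141.6100

Standard deviation:
σ = √Var(X) = 11.9000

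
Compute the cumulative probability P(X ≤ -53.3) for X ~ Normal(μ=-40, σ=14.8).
0.184420

We have X ~ Normal(μ=-40, σ=14.8).

The CDF gives us P(X ≤ k).

Using the CDF:
P(X ≤ -53.3) = 0.184420

This means there's approximately a 18.4% chance that X is at most -53.3.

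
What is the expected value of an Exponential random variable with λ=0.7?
1.4286

We have X ~ Exponential(λ=0.7).

For an Exponential distribution with λ=0.7:
E[X] = 1.4286

This is the expected (average) value of X.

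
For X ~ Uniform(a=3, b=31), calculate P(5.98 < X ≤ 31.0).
0.893571

We have X ~ Uniform(a=3, b=31).

To find P(5.98 < X ≤ 31.0), we use:
P(5.98 < X ≤ 31.0) = P(X ≤ 31.0) - P(X ≤ 5.98)
                 = F(31.0) - F(5.98)
                 = 1.000000 - 0.106429
                 = 0.893571

So there's approximately a 89.4% chance that X falls in this range.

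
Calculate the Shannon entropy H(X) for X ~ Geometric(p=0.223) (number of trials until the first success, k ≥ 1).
2.3797 nats

We have X ~ Geometric(p=0.223) (number of trials until the first success, k ≥ 1).

The Shannon entropy measures the uncertainty or information content of the distribution.

For a Geometric distribution with p=0.223 (number of trials until the first success, k ≥ 1):
H(X) = 2.3797 nats

(In bits, this would be 3.4332 bits.)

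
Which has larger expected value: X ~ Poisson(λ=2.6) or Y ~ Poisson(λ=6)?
Y has larger mean (6.0000 > 2.6000)

Compute the expected value for each distribution:

X ~ Poisson(λ=2.6):
E[X] = 2.6000

Y ~ Poisson(λ=6):
E[Y] = 6.0000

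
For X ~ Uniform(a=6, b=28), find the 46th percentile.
16.1200

We have X ~ Uniform(a=6, b=28).

We want to find x such that P(X ≤ x) = 0.46.

This is the 46th percentile, which means 46% of values fall below this point.

Using the inverse CDF (quantile function):
x = F⁻¹(0.46) = 16.1200

Verification: P(X ≤ 16.1200) = 0.46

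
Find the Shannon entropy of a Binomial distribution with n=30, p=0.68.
2.3551 nats

We have X ~ Binomial(n=30, p=0.68).

The Shannon entropy measures the uncertainty or information content of the distribution.

For a Binomial distribution with n=30, p=0.68:
H(X) = 2.3551 nats

(In bits, this would be 3.3977 bits.)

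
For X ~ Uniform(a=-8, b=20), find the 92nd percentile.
17.7600

We have X ~ Uniform(a=-8, b=20).

We want to find x such that P(X ≤ x) = 0.92.

This is the 92nd percentile, which means 92% of values fall below this point.

Using the inverse CDF (quantile function):
x = F⁻¹(0.92) = 17.7600

Verification: P(X ≤ 17.7600) = 0.92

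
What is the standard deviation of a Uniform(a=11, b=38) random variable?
7.7942

We have X ~ Uniform(a=11, b=38).

For a Uniform distribution with a=11, b=38:
σ = √Var(X) = 7.7942

The standard deviation is the square root of the variance.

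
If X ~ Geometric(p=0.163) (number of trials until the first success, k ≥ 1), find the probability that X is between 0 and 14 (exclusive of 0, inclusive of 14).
0.917176

We have X ~ Geometric(p=0.163) (number of trials until the first success, k ≥ 1).

To find P(0 < X ≤ 14), we use:
P(0 < X ≤ 14) = P(X ≤ 14) - P(X ≤ 0)
                 = F(14) - F(0)
                 = 0.917176 - 0.000000
                 = 0.917176

So there's approximately a 91.7% chance that X falls in this range.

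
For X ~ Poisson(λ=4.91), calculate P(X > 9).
0.028680

We have X ~ Poisson(λ=4.91).

P(X > 9) = 1 - P(X ≤ 9)
                = 1 - F(9)
                = 1 - 0.971320
                = 0.028680

So there's approximately a 2.9% chance that X exceeds 9.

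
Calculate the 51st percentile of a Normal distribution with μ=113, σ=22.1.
113.5540

We have X ~ Normal(μ=113, σ=22.1).

We want to find x such that P(X ≤ x) = 0.51.

This is the 51st percentile, which means 51% of values fall below this point.

Using the inverse CDF (quantile function):
x = F⁻¹(0.51) = 113.5540

Verification: P(X ≤ 113.5540) = 0.51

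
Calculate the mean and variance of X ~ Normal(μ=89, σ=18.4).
E[X] = 89.0000, Var(X) = 338.5600

We have X ~ Normal(μ=89, σ=18.4).

For a Normal distribution with μ=89, σ=18.4:

Expected value:
E[X] = 89.0000

Variance:
Var(X) = 338.5600

Standard deviation:
σ = √Var(X) = 18.4000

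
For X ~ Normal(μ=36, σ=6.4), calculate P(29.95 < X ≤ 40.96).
0.608580

We have X ~ Normal(μ=36, σ=6.4).

To find P(29.95 < X ≤ 40.96), we use:
P(29.95 < X ≤ 40.96) = P(X ≤ 40.96) - P(X ≤ 29.95)
                 = F(40.96) - F(29.95)
                 = 0.780830 - 0.172250
                 = 0.608580

So there's approximately a 60.9% chance that X falls in this range.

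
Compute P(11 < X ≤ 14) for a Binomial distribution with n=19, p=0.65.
0.515571

We have X ~ Binomial(n=19, p=0.65).

To find P(11 < X ≤ 14), we use:
P(11 < X ≤ 14) = P(X ≤ 14) - P(X ≤ 11)
                 = F(14) - F(11)
                 = 0.850004 - 0.334433
                 = 0.515571

So there's approximately a 51.6% chance that X falls in this range.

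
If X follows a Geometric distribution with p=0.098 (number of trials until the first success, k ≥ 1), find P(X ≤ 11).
0.678433

We have X ~ Geometric(p=0.098) (number of trials until the first success, k ≥ 1).

The CDF gives us P(X ≤ k).

Using the CDF:
P(X ≤ 11) = 0.678433

This means there's approximately a 67.8% chance that X is at most 11.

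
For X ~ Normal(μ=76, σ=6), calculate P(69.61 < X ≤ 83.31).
0.745013

We have X ~ Normal(μ=76, σ=6).

To find P(69.61 < X ≤ 83.31), we use:
P(69.61 < X ≤ 83.31) = P(X ≤ 83.31) - P(X ≤ 69.61)
                 = F(83.31) - F(69.61)
                 = 0.888451 - 0.143438
                 = 0.745013

So there's approximately a 74.5% chance that X falls in this range.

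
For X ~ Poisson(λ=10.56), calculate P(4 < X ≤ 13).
0.800038

We have X ~ Poisson(λ=10.56).

To find P(4 < X ≤ 13), we use:
P(4 < X ≤ 13) = P(X ≤ 13) - P(X ≤ 4)
                 = F(13) - F(4)
                 = 0.820310 - 0.020272
                 = 0.800038

So there's approximately a 80.0% chance that X falls in this range.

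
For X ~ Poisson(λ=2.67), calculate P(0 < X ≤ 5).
0.876396

We have X ~ Poisson(λ=2.67).

To find P(0 < X ≤ 5), we use:
P(0 < X ≤ 5) = P(X ≤ 5) - P(X ≤ 0)
                 = F(5) - F(0)
                 = 0.945648 - 0.069252
                 = 0.876396

So there's approximately a 87.6% chance that X falls in this range.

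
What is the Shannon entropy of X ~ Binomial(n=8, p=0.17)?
1.4241 nats

We have X ~ Binomial(n=8, p=0.17).

The Shannon entropy measures the uncertainty or information content of the distribution.

For a Binomial distribution with n=8, p=0.17:
H(X) = 1.4241 nats

(In bits, this would be 2.0545 bits.)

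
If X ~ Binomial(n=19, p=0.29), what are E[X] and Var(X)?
E[X] = 5.5100, Var(X) = 3.9121

We have X ~ Binomial(n=19, p=0.29).

For a Binomial distribution with n=19, p=0.29:

Expected value:
E[X] = 5.5100

Variance:
Var(X) = 3.9121

Standard deviation:
σ = √Var(X) = 1.9779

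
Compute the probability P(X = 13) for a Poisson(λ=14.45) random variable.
0.101964

We have X ~ Poisson(λ=14.45).

For a Poisson distribution, the PMF gives us the probability of each outcome.

Using the PMF formula:
P(X = 13) = 0.101964

Rounded to 4 decimal places: 0.1020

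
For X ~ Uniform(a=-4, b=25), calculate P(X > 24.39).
0.021034

We have X ~ Uniform(a=-4, b=25).

P(X > 24.39) = 1 - P(X ≤ 24.39)
                = 1 - F(24.39)
                = 1 - 0.978966
                = 0.021034

So there's approximately a 2.1% chance that X exceeds 24.39.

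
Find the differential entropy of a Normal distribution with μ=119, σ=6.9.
3.3505 nats

We have X ~ Normal(μ=119, σ=6.9).

The differential entropy measures the uncertainty or information content of the distribution.

For a Normal distribution with μ=119, σ=6.9:
h(X) = 3.3505 nats

(In bits, this would be 4.8337 bits.)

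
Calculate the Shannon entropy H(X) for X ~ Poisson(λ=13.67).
2.7202 nats

We have X ~ Poisson(λ=13.67).

The Shannon entropy measures the uncertainty or information content of the distribution.

For a Poisson distribution with λ=13.67:
H(X) = 2.7202 nats

(In bits, this would be 3.9244 bits.)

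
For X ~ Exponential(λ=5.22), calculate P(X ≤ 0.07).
0.306081

We have X ~ Exponential(λ=5.22).

The CDF gives us P(X ≤ k).

Using the CDF:
P(X ≤ 0.07) = 0.306081

This means there's approximately a 30.6% chance that X is at most 0.07.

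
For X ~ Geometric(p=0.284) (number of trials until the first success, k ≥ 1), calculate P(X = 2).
0.203344

We have X ~ Geometric(p=0.284) (number of trials until the first success, k ≥ 1).

For a Geometric distribution, the PMF gives us the probability of each outcome.

Using the PMF formula:
P(X = 2) = 0.203344

Rounded to 4 decimal places: 0.2033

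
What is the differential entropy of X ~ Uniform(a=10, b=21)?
2.3979 nats

We have X ~ Uniform(a=10, b=21).

The differential entropy measures the uncertainty or information content of the distribution.

For a Uniform distribution with a=10, b=21:
h(X) = 2.3979 nats

(In bits, this would be 3.4594 bits.)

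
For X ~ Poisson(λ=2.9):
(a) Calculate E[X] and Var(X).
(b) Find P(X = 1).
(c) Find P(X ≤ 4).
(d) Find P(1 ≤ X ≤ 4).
(a) E[X] = 2.9000, Var(X) = 2.9000
(b) P(X = 1) = 0.159567
(c) P(X ≤ 4) = 0.831777
(d) P(1 ≤ X ≤ 4) = 0.776754

We have X ~ Poisson(λ=2.9).

(a) Moments:
E[X] = 2.9000
Var(X) = 2.9000
σ = √Var(X) = 1.7029

(b) Point probability using PMF:
P(X = 1) = 0.159567

(c) Cumulative probability using CDF:
P(X ≤ 4) = F(4) = 0.831777

(d) Range probability:
P(1 ≤ X ≤ 4) = P(X ≤ 4) - P(X ≤ 0)
                   = F(4) - F(0)
                   = 0.831777 - 0.055023
                   = 0.776754

This means approximately 77.7% of outcomes fall in the interval [1, 4].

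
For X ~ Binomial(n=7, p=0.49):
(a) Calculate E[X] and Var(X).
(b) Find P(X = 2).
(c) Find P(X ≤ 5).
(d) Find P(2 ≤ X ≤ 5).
(a) E[X] = 3.4300, Var(X) = 1.7493
(b) P(X = 2) = 0.173965
(c) P(X ≤ 5) = 0.943804
(d) P(2 ≤ X ≤ 5) = 0.874475

We have X ~ Binomial(n=7, p=0.49).

(a) Moments:
E[X] = 3.4300
Var(X) = 1.7493
σ = √Var(X) = 1.3226

(b) Point probability using PMF:
P(X = 2) = 0.173965

(c) Cumulative probability using CDF:
P(X ≤ 5) = F(5) = 0.943804

(d) Range probability:
P(2 ≤ X ≤ 5) = P(X ≤ 5) - P(X ≤ 1)
                   = F(5) - F(1)
                   = 0.943804 - 0.069329
                   = 0.874475

This means approximately 87.4% of outcomes fall in the interval [2, 5].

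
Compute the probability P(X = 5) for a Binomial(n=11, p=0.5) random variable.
0.225586

We have X ~ Binomial(n=11, p=0.5).

For a Binomial distribution, the PMF gives us the probability of each outcome.

Using the PMF formula:
P(X = 5) = 0.225586

Rounded to 4 decimal places: 0.2256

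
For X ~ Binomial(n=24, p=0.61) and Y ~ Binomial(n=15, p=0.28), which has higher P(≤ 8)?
Y has higher probability (P(Y ≤ 8) = 0.9906 > P(X ≤ 8) = 0.0056)

Compute P(≤ 8) for each distribution:

X ~ Binomial(n=24, p=0.61):
P(X ≤ 8) = 0.0056

Y ~ Binomial(n=15, p=0.28):
P(Y ≤ 8) = 0.9906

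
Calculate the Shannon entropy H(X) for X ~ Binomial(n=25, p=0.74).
2.1996 nats

We have X ~ Binomial(n=25, p=0.74).

The Shannon entropy measures the uncertainty or information content of the distribution.

For a Binomial distribution with n=25, p=0.74:
H(X) = 2.1996 nats

(In bits, this would be 3.1733 bits.)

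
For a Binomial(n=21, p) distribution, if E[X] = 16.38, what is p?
p = 0.78

For a Binomial(n, p) distribution:
E[X] = n × p

Given n = 21 and E[X] = 16.38:
16.38 = 21 × p
p = 16.38 / 21 = 0.78

Verification: Binomial(21, 0.78) has E[X] = 16.38 ✓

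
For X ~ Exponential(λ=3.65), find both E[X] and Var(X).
E[X] = 0.2740, Var(X) = 0.0751

We have X ~ Exponential(λ=3.65).

For an Exponential distribution with λ=3.65:

Expected value:
E[X] = 0.2740

Variance:
Var(X) = 0.0751

Standard deviation:
σ = √Var(X) = 0.2740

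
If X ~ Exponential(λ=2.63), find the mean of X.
0.3802

We have X ~ Exponential(λ=2.63).

For an Exponential distribution with λ=2.63:
E[X] = 0.3802

This is the expected (average) value of X.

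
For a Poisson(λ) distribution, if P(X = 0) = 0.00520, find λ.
λ = 5.2591

For a Poisson(λ) distribution, the PMF at 0 is:
P(X = 0) = λ^0 e^(-λ) / 0! = e^(-λ)

Given P(X = 0) = 0.00520:
e^(-λ) = 0.00520
-λ = ln(0.00520)
λ = -ln(0.00520) = 5.2591

Verification: e^(-5.2591) = 0.00520 ✓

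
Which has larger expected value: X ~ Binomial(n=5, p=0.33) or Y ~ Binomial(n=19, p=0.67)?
Y has larger mean (12.7300 > 1.6500)

Compute the expected value for each distribution:

X ~ Binomial(n=5, p=0.33):
E[X] = 1.6500

Y ~ Binomial(n=19, p=0.67):
E[Y] = 12.7300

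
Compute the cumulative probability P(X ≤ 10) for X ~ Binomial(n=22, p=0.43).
0.675311

We have X ~ Binomial(n=22, p=0.43).

The CDF gives us P(X ≤ k).

Using the CDF:
P(X ≤ 10) = 0.675311

This means there's approximately a 67.5% chance that X is at most 10.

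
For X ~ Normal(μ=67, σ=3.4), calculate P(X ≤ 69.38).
0.758036

We have X ~ Normal(μ=67, σ=3.4).

The CDF gives us P(X ≤ k).

Using the CDF:
P(X ≤ 69.38) = 0.758036

This means there's approximately a 75.8% chance that X is at most 69.38.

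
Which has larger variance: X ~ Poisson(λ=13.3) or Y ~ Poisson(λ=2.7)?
X has larger variance (13.3000 > 2.7000)

Compute the variance for each distribution:

X ~ Poisson(λ=13.3):
Var(X) = 13.3000

Y ~ Poisson(λ=2.7):
Var(Y) = 2.7000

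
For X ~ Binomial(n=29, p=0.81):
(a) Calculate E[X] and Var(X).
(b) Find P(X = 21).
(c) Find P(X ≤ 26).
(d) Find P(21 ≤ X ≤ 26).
(a) E[X] = 23.4900, Var(X) = 4.4631
(b) P(X = 21) = 0.087275
(c) P(X ≤ 26) = 0.933130
(d) P(21 ≤ X ≤ 26) = 0.849359

We have X ~ Binomial(n=29, p=0.81).

(a) Moments:
E[X] = 23.4900
Var(X) = 4.4631
σ = √Var(X) = 2.1126

(b) Point probability using PMF:
P(X = 21) = 0.087275

(c) Cumulative probability using CDF:
P(X ≤ 26) = F(26) = 0.933130

(d) Range probability:
P(21 ≤ X ≤ 26) = P(X ≤ 26) - P(X ≤ 20)
                   = F(26) - F(20)
                   = 0.933130 - 0.083771
                   = 0.849359

This means approximately 84.9% of outcomes fall in the interval [21, 26].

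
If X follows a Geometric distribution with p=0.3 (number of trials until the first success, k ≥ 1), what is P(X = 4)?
0.102900

We have X ~ Geometric(p=0.3) (number of trials until the first success, k ≥ 1).

For a Geometric distribution, the PMF gives us the probability of each outcome.

Using the PMF formula:
P(X = 4) = 0.102900

Rounded to 4 decimal places: 0.1029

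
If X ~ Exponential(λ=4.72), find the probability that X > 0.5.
0.094420

We have X ~ Exponential(λ=4.72).

P(X > 0.5) = 1 - P(X ≤ 0.5)
                = 1 - F(0.5)
                = 1 - 0.905580
                = 0.094420

So there's approximately a 9.4% chance that X exceeds 0.5.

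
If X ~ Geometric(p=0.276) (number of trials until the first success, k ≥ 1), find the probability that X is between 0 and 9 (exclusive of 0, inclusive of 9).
0.945343

We have X ~ Geometric(p=0.276) (number of trials until the first success, k ≥ 1).

To find P(0 < X ≤ 9), we use:
P(0 < X ≤ 9) = P(X ≤ 9) - P(X ≤ 0)
                 = F(9) - F(0)
                 = 0.945343 - 0.000000
                 = 0.945343

So there's approximately a 94.5% chance that X falls in this range.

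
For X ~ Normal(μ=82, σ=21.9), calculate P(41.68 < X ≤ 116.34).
0.908760

We have X ~ Normal(μ=82, σ=21.9).

To find P(41.68 < X ≤ 116.34), we use:
P(41.68 < X ≤ 116.34) = P(X ≤ 116.34) - P(X ≤ 41.68)
                 = F(116.34) - F(41.68)
                 = 0.941564 - 0.032804
                 = 0.908760

So there's approximately a 90.9% chance that X falls in this range.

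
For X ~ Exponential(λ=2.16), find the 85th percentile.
0.8783

We have X ~ Exponential(λ=2.16).

We want to find x such that P(X ≤ x) = 0.85.

This is the 85th percentile, which means 85% of values fall below this point.

Using the inverse CDF (quantile function):
x = F⁻¹(0.85) = 0.8783

Verification: P(X ≤ 0.8783) = 0.85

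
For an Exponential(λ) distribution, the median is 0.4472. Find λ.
λ = 1.5500

For X ~ Exponential(λ), the CDF is F(x) = 1 - e^(-λx).
The median m satisfies F(m) = 0.5:
1 - e^(-λm) = 0.5
e^(-λm) = 0.5
λm = ln(2)
m = ln(2) / λ

Given m = 0.4472:
λ = ln(2) / 0.4472 = 0.693147 / 0.4472 = 1.5500

Verification: ln(2) / 1.5500 = 0.4472 ✓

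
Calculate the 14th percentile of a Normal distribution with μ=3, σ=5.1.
-2.5096

We have X ~ Normal(μ=3, σ=5.1).

We want to find x such that P(X ≤ x) = 0.14.

This is the 14th percentile, which means 14% of values fall below this point.

Using the inverse CDF (quantile function):
x = F⁻¹(0.14) = -2.5096

Verification: P(X ≤ -2.5096) = 0.14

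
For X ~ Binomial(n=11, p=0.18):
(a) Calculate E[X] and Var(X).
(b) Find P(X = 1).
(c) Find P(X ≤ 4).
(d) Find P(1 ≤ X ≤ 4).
(a) E[X] = 1.9800, Var(X) = 1.6236
(b) P(X = 1) = 0.272147
(c) P(X ≤ 4) = 0.966614
(d) P(1 ≤ X ≤ 4) = 0.853906

We have X ~ Binomial(n=11, p=0.18).

(a) Moments:
E[X] = 1.9800
Var(X) = 1.6236
σ = √Var(X) = 1.2742

(b) Point probability using PMF:
P(X = 1) = 0.272147

(c) Cumulative probability using CDF:
P(X ≤ 4) = F(4) = 0.966614

(d) Range probability:
P(1 ≤ X ≤ 4) = P(X ≤ 4) - P(X ≤ 0)
                   = F(4) - F(0)
                   = 0.966614 - 0.112707
                   = 0.853906

This means approximately 85.4% of outcomes fall in the interval [1, 4].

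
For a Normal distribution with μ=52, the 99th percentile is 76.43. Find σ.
σ = 10.5014

For X ~ Normal(μ, σ), the p-th percentile satisfies x = μ + z_p × σ,
where z_p = Φ⁻¹(p) is the standard normal quantile.

Step 1: z_{0.99} = Φ⁻¹(0.99) = 2.3263

Step 2: Solve for σ:
76.43 = 52 + 2.3263 × σ
σ = (76.43 - 52) / 2.3263
σ = 24.43 / 2.3263
σ = 10.5014

Verification: μ + z × σ = 52 + 2.3263 × 10.5014 = 76.43 ✓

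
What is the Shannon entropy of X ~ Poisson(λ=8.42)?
2.4736 nats

We have X ~ Poisson(λ=8.42).

The Shannon entropy measures the uncertainty or information content of the distribution.

For a Poisson distribution with λ=8.42:
H(X) = 2.4736 nats

(In bits, this would be 3.5687 bits.)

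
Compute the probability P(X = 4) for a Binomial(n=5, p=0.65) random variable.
0.312386

We have X ~ Binomial(n=5, p=0.65).

For a Binomial distribution, the PMF gives us the probability of each outcome.

Using the PMF formula:
P(X = 4) = 0.312386

Rounded to 4 decimal places: 0.3124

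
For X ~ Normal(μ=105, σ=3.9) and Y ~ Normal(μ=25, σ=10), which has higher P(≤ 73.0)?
Y has higher probability (P(Y ≤ 73.0) = 1.0000 > P(X ≤ 73.0) = 0.0000)

Compute P(≤ 73.0) for each distribution:

X ~ Normal(μ=105, σ=3.9):
P(X ≤ 73.0) = 0.0000

Y ~ Normal(μ=25, σ=10):
P(Y ≤ 73.0) = 1.0000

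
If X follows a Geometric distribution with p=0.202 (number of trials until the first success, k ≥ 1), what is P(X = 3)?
0.128634

We have X ~ Geometric(p=0.202) (number of trials until the first success, k ≥ 1).

For a Geometric distribution, the PMF gives us the probability of each outcome.

Using the PMF formula:
P(X = 3) = 0.128634

Rounded to 4 decimal places: 0.1286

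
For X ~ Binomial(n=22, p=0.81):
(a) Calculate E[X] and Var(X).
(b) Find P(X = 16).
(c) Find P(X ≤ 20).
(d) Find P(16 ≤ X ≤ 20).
(a) E[X] = 17.8200, Var(X) = 3.3858
(b) P(X = 16) = 0.120530
(c) P(X ≤ 20) = 0.940257
(d) P(16 ≤ X ≤ 20) = 0.832659

We have X ~ Binomial(n=22, p=0.81).

(a) Moments:
E[X] = 17.8200
Var(X) = 3.3858
σ = √Var(X) = 1.8401

(b) Point probability using PMF:
P(X = 16) = 0.120530

(c) Cumulative probability using CDF:
P(X ≤ 20) = F(20) = 0.940257

(d) Range probability:
P(16 ≤ X ≤ 20) = P(X ≤ 20) - P(X ≤ 15)
                   = F(20) - F(15)
                   = 0.940257 - 0.107598
                   = 0.832659

This means approximately 83.3% of outcomes fall in the interval [16, 20].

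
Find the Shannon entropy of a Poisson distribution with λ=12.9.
2.6908 nats

We have X ~ Poisson(λ=12.9).

The Shannon entropy measures the uncertainty or information content of the distribution.

For a Poisson distribution with λ=12.9:
H(X) = 2.6908 nats

(In bits, this would be 3.8820 bits.)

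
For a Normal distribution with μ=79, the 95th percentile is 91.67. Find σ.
σ = 7.7028

For X ~ Normal(μ, σ), the p-th percentile satisfies x = μ + z_p × σ,
where z_p = Φ⁻¹(p) is the standard normal quantile.

Step 1: z_{0.95} = Φ⁻¹(0.95) = 1.6449

Step 2: Solve for σ:
91.67 = 79 + 1.6449 × σ
σ = (91.67 - 79) / 1.6449
σ = 12.67 / 1.6449
σ = 7.7028

Verification: μ + z × σ = 79 + 1.6449 × 7.7028 = 91.67 ✓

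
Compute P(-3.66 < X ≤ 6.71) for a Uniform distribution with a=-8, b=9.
0.610000

We have X ~ Uniform(a=-8, b=9).

To find P(-3.66 < X ≤ 6.71), we use:
P(-3.66 < X ≤ 6.71) = P(X ≤ 6.71) - P(X ≤ -3.66)
                 = F(6.71) - F(-3.66)
                 = 0.865294 - 0.255294
                 = 0.610000

So there's approximately a 61.0% chance that X falls in this range.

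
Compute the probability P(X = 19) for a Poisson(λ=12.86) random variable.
0.025436

We have X ~ Poisson(λ=12.86).

For a Poisson distribution, the PMF gives us the probability of each outcome.

Using the PMF formula:
P(X = 19) = 0.025436

Rounded to 4 decimal places: 0.0254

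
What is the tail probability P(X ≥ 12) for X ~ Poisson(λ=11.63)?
0.495504

We have X ~ Poisson(λ=11.63).

For discrete distributions, P(X ≥ 12) = 1 - P(X ≤ 11).

P(X ≤ 11) = 0.504496
P(X ≥ 12) = 1 - 0.504496 = 0.495504

So there's approximately a 49.6% chance that X is at least 12.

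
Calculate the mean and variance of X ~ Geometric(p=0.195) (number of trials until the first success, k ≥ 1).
E[X] = 5.1282, Var(X) = 21.1703

We have X ~ Geometric(p=0.195) (number of trials until the first success, k ≥ 1).

For a Geometric distribution with p=0.195 (number of trials until the first success, k ≥ 1):

Expected value:
E[X] = 5.1282

Variance:
Var(X) = 21.1703

Standard deviation:
σ = √Var(X) = 4.6011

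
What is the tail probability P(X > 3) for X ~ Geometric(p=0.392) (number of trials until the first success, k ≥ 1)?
0.224756

We have X ~ Geometric(p=0.392) (number of trials until the first success, k ≥ 1).

P(X > 3) = 1 - P(X ≤ 3)
                = 1 - F(3)
                = 1 - 0.775244
                = 0.224756

So there's approximately a 22.5% chance that X exceeds 3.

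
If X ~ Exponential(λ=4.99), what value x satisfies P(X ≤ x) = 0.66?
0.2162

We have X ~ Exponential(λ=4.99).

We want to find x such that P(X ≤ x) = 0.66.

This is the 66th percentile, which means 66% of values fall below this point.

Using the inverse CDF (quantile function):
x = F⁻¹(0.66) = 0.2162

Verification: P(X ≤ 0.2162) = 0.66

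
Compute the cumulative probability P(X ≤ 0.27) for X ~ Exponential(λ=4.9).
0.733665

We have X ~ Exponential(λ=4.9).

The CDF gives us P(X ≤ k).

Using the CDF:
P(X ≤ 0.27) = 0.733665

This means there's approximately a 73.4% chance that X is at most 0.27.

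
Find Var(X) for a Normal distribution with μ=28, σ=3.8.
14.4400

We have X ~ Normal(μ=28, σ=3.8).

For a Normal distribution with μ=28, σ=3.8:
Var(X) = 14.4400

The variance measures the spread of the distribution around the mean.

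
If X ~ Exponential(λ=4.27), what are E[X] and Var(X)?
E[X] = 0.2342, Var(X) = 0.0548

We have X ~ Exponential(λ=4.27).

For an Exponential distribution with λ=4.27:

Expected value:
E[X] = 0.2342

Variance:
Var(X) = 0.0548

Standard deviation:
σ = √Var(X) = 0.2342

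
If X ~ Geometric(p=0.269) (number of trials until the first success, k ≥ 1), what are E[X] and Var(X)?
E[X] = 3.7175, Var(X) = 10.1021

We have X ~ Geometric(p=0.269) (number of trials until the first success, k ≥ 1).

For a Geometric distribution with p=0.269 (number of trials until the first success, k ≥ 1):

Expected value:
E[X] = 3.7175

Variance:
Var(X) = 10.1021

Standard deviation:
σ = √Var(X) = 3.1784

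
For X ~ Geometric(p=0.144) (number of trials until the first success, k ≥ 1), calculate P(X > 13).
0.132483

We have X ~ Geometric(p=0.144) (number of trials until the first success, k ≥ 1).

P(X > 13) = 1 - P(X ≤ 13)
                = 1 - F(13)
                = 1 - 0.867517
                = 0.132483

So there's approximately a 13.2% chance that X exceeds 13.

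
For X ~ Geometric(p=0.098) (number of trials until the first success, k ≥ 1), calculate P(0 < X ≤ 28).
0.944309

We have X ~ Geometric(p=0.098) (number of trials until the first success, k ≥ 1).

To find P(0 < X ≤ 28), we use:
P(0 < X ≤ 28) = P(X ≤ 28) - P(X ≤ 0)
                 = F(28) - F(0)
                 = 0.944309 - 0.000000
                 = 0.944309

So there's approximately a 94.4% chance that X falls in this range.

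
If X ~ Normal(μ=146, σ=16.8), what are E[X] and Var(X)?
E[X] = 146.0000, Var(X) = 282.2400

We have X ~ Normal(μ=146, σ=16.8).

For a Normal distribution with μ=146, σ=16.8:

Expected value:
E[X] = 146.0000

Variance:
Var(X) = 282.2400

Standard deviation:
σ = √Var(X) = 16.8000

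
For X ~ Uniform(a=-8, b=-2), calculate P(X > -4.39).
0.398333

We have X ~ Uniform(a=-8, b=-2).

P(X > -4.39) = 1 - P(X ≤ -4.39)
                = 1 - F(-4.39)
                = 1 - 0.601667
                = 0.398333

So there's approximately a 39.8% chance that X exceeds -4.39.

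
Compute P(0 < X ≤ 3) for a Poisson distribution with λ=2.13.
0.714099

We have X ~ Poisson(λ=2.13).

To find P(0 < X ≤ 3), we use:
P(0 < X ≤ 3) = P(X ≤ 3) - P(X ≤ 0)
                 = F(3) - F(0)
                 = 0.832936 - 0.118837
                 = 0.714099

So there's approximately a 71.4% chance that X falls in this range.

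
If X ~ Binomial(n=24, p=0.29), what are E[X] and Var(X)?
E[X] = 6.9600, Var(X) = 4.9416

We have X ~ Binomial(n=24, p=0.29).

For a Binomial distribution with n=24, p=0.29:

Expected value:
E[X] = 6.9600

Variance:
Var(X) = 4.9416

Standard deviation:
σ = √Var(X) = 2.2230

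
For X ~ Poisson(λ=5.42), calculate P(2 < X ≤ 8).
0.807573

We have X ~ Poisson(λ=5.42).

To find P(2 < X ≤ 8), we use:
P(2 < X ≤ 8) = P(X ≤ 8) - P(X ≤ 2)
                 = F(8) - F(2)
                 = 0.901023 - 0.093449
                 = 0.807573

So there's approximately a 80.8% chance that X falls in this range.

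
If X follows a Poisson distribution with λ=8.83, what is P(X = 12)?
0.068607

We have X ~ Poisson(λ=8.83).

For a Poisson distribution, the PMF gives us the probability of each outcome.

Using the PMF formula:
P(X = 12) = 0.068607

Rounded to 4 decimal places: 0.0686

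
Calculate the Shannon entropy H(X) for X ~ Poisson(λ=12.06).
2.6567 nats

We have X ~ Poisson(λ=12.06).

The Shannon entropy measures the uncertainty or information content of the distribution.

For a Poisson distribution with λ=12.06:
H(X) = 2.6567 nats

(In bits, this would be 3.8327 bits.)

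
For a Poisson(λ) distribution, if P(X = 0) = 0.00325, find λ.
λ = 5.7291

For a Poisson(λ) distribution, the PMF at 0 is:
P(X = 0) = λ^0 e^(-λ) / 0! = e^(-λ)

Given P(X = 0) = 0.00325:
e^(-λ) = 0.00325
-λ = ln(0.00325)
λ = -ln(0.00325) = 5.7291

Verification: e^(-5.7291) = 0.00325 ✓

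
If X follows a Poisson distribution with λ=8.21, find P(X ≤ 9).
0.690250

We have X ~ Poisson(λ=8.21).

The CDF gives us P(X ≤ k).

Using the CDF:
P(X ≤ 9) = 0.690250

This means there's approximately a 69.0% chance that X is at most 9.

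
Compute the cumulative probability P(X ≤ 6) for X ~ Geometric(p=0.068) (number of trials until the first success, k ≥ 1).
0.344617

We have X ~ Geometric(p=0.068) (number of trials until the first success, k ≥ 1).

The CDF gives us P(X ≤ k).

Using the CDF:
P(X ≤ 6) = 0.344617

This means there's approximately a 34.5% chance that X is at most 6.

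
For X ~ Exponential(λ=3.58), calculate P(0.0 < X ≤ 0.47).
0.814110

We have X ~ Exponential(λ=3.58).

To find P(0.0 < X ≤ 0.47), we use:
P(0.0 < X ≤ 0.47) = P(X ≤ 0.47) - P(X ≤ 0.0)
                 = F(0.47) - F(0.0)
                 = 0.814110 - 0.000000
                 = 0.814110

So there's approximately a 81.4% chance that X falls in this range.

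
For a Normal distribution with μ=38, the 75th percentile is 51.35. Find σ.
σ = 19.7927

For X ~ Normal(μ, σ), the p-th percentile satisfies x = μ + z_p × σ,
where z_p = Φ⁻¹(p) is the standard normal quantile.

Step 1: z_{0.75} = Φ⁻¹(0.75) = 0.6745

Step 2: Solve for σ:
51.35 = 38 + 0.6745 × σ
σ = (51.35 - 38) / 0.6745
σ = 13.35 / 0.6745
σ = 19.7927

Verification: μ + z × σ = 38 + 0.6745 × 19.7927 = 51.35 ✓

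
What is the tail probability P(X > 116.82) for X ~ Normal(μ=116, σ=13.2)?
0.475233

We have X ~ Normal(μ=116, σ=13.2).

P(X > 116.82) = 1 - P(X ≤ 116.82)
                = 1 - F(116.82)
                = 1 - 0.524767
                = 0.475233

So there's approximately a 47.5% chance that X exceeds 116.82.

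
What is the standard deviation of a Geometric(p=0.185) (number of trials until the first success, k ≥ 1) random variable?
4.8799

We have X ~ Geometric(p=0.185) (number of trials until the first success, k ≥ 1).

For a Geometric distribution with p=0.185 (number of trials until the first success, k ≥ 1):
σ = √Var(X) = 4.8799

The standard deviation is the square root of the variance.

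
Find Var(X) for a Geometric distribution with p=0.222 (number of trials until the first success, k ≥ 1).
15.7861

We have X ~ Geometric(p=0.222) (number of trials until the first success, k ≥ 1).

For a Geometric distribution with p=0.222 (number of trials until the first success, k ≥ 1):
Var(X) = 15.7861

The variance measures the spread of the distribution around the mean.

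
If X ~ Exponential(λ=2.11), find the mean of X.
0.4739

We have X ~ Exponential(λ=2.11).

For an Exponential distribution with λ=2.11:
E[X] = 0.4739

This is the expected (average) value of X.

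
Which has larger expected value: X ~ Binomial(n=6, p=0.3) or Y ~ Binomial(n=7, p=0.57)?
Y has larger mean (3.9900 > 1.8000)

Compute the expected value for each distribution:

X ~ Binomial(n=6, p=0.3):
E[X] = 1.8000

Y ~ Binomial(n=7, p=0.57):
E[Y] = 3.9900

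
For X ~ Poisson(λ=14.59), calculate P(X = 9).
0.038052

We have X ~ Poisson(λ=14.59).

For a Poisson distribution, the PMF gives us the probability of each outcome.

Using the PMF formula:
P(X = 9) = 0.038052

Rounded to 4 decimal places: 0.0381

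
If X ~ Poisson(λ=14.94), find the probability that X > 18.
0.176317

We have X ~ Poisson(λ=14.94).

P(X > 18) = 1 - P(X ≤ 18)
                = 1 - F(18)
                = 1 - 0.823683
                = 0.176317

So there's approximately a 17.6% chance that X exceeds 18.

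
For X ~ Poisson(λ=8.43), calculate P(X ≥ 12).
0.145429

We have X ~ Poisson(λ=8.43).

For discrete distributions, P(X ≥ 12) = 1 - P(X ≤ 11).

P(X ≤ 11) = 0.854571
P(X ≥ 12) = 1 - 0.854571 = 0.145429

So there's approximately a 14.5% chance that X is at least 12.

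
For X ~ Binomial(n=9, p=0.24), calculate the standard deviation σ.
1.2812

We have X ~ Binomial(n=9, p=0.24).

For a Binomial distribution with n=9, p=0.24:
σ = √Var(X) = 1.2812

The standard deviation is the square root of the variance.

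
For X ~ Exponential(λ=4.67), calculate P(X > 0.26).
0.296947

We have X ~ Exponential(λ=4.67).

P(X > 0.26) = 1 - P(X ≤ 0.26)
                = 1 - F(0.26)
                = 1 - 0.703053
                = 0.296947

So there's approximately a 29.7% chance that X exceeds 0.26.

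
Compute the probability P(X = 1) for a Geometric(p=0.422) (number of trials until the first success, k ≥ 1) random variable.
0.422000

We have X ~ Geometric(p=0.422) (number of trials until the first success, k ≥ 1).

For a Geometric distribution, the PMF gives us the probability of each outcome.

Using the PMF formula:
P(X = 1) = 0.422000

Rounded to 4 decimal places: 0.4220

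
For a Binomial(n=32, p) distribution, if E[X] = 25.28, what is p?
p = 0.79

For a Binomial(n, p) distribution:
E[X] = n × p

Given n = 32 and E[X] = 25.28:
25.28 = 32 × p
p = 25.28 / 32 = 0.79

Verification: Binomial(32, 0.79) has E[X] = 25.28 ✓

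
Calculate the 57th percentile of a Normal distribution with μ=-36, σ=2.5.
-35.5591

We have X ~ Normal(μ=-36, σ=2.5).

We want to find x such that P(X ≤ x) = 0.57.

This is the 57th percentile, which means 57% of values fall below this point.

Using the inverse CDF (quantile function):
x = F⁻¹(0.57) = -35.5591

Verification: P(X ≤ -35.5591) = 0.57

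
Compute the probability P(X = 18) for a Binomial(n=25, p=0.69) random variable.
0.166222

We have X ~ Binomial(n=25, p=0.69).

For a Binomial distribution, the PMF gives us the probability of each outcome.

Using the PMF formula:
P(X = 18) = 0.166222

Rounded to 4 decimal places: 0.1662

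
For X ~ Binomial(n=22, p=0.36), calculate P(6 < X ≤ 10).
0.604267

We have X ~ Binomial(n=22, p=0.36).

To find P(6 < X ≤ 10), we use:
P(6 < X ≤ 10) = P(X ≤ 10) - P(X ≤ 6)
                 = F(10) - F(6)
                 = 0.873188 - 0.268921
                 = 0.604267

So there's approximately a 60.4% chance that X falls in this range.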